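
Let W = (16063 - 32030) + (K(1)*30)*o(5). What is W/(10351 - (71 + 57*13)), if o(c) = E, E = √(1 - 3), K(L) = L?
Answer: -15967/9539 + 30*I*√2/9539 ≈ -1.6739 + 0.0044477*I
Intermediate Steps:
E = I*√2 (E = √(-2) = I*√2 ≈ 1.4142*I)
o(c) = I*√2
W = -15967 + 30*I*√2 (W = (16063 - 32030) + (1*30)*(I*√2) = -15967 + 30*(I*√2) = -15967 + 30*I*√2 ≈ -15967.0 + 42.426*I)
W/(10351 - (71 + 57*13)) = (-15967 + 30*I*√2)/(10351 - (71 + 57*13)) = (-15967 + 30*I*√2)/(10351 - (71 + 741)) = (-15967 + 30*I*√2)/(10351 - 1*812) = (-15967 + 30*I*√2)/(10351 - 812) = (-15967 + 30*I*√2)/9539 = (-15967 + 30*I*√2)*(1/9539) = -15967/9539 + 30*I*√2/9539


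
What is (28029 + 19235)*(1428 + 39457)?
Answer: 1932388640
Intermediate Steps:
(28029 + 19235)*(1428 + 39457) = 47264*40885 = 1932388640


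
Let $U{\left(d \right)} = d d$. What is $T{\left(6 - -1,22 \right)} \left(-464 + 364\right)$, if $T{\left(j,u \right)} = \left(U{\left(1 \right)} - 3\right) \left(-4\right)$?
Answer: $-800$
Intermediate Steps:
$U{\left(d \right)} = d^{2}$
$T{\left(j,u \right)} = 8$ ($T{\left(j,u \right)} = \left(1^{2} - 3\right) \left(-4\right) = \left(1 - 3\right) \left(-4\right) = \left(-2\right) \left(-4\right) = 8$)
$T{\left(6 - -1,22 \right)} \left(-464 + 364\right) = 8 \left(-464 + 364\right) = 8 \left(-100\right) = -800$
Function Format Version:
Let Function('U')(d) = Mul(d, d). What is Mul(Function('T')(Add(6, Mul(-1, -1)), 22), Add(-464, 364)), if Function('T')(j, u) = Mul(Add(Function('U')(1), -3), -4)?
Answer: -800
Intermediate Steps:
Function('U')(d) = Pow(d, 2)
Function('T')(j, u) = 8 (Function('T')(j, u) = Mul(Add(Pow(1, 2), -3), -4) = Mul(Add(1, -3), -4) = Mul(-2, -4) = 8)
Mul(Function('T')(Add(6, Mul(-1, -1)), 22), Add(-464, 364)) = Mul(8, Add(-464, 364)) = Mul(8, -100) = -800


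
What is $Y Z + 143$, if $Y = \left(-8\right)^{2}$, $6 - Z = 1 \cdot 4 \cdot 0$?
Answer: $527$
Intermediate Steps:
$Z = 6$ ($Z = 6 - 1 \cdot 4 \cdot 0 = 6 - 4 \cdot 0 = 6 - 0 = 6 + 0 = 6$)
$Y = 64$
$Y Z + 143 = 64 \cdot 6 + 143 = 384 + 143 = 527$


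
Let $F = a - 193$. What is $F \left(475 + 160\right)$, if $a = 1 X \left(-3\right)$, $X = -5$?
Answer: $-113030$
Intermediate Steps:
$a = 15$ ($a = 1 \left(-5\right) \left(-3\right) = \left(-5\right) \left(-3\right) = 15$)
$F = -178$ ($F = 15 - 193 = -178$)
$F \left(475 + 160\right) = - 178 \left(475 + 160\right) = \left(-178\right) 635 = -113030$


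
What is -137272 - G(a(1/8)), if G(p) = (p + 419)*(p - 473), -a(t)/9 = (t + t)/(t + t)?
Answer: 60348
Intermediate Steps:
a(t) = -9 (a(t) = -9*(t + t)/(t + t) = -9*2*t/(2*t) = -9*2*t*1/(2*t) = -9*1 = -9)
G(p) = (-473 + p)*(419 + p) (G(p) = (419 + p)*(-473 + p) = (-473 + p)*(419 + p))
-137272 - G(a(1/8)) = -137272 - (-198187 + (-9)² - 54*(-9)) = -137272 - (-198187 + 81 + 486) = -137272 - 1*(-197620) = -137272 + 197620 = 60348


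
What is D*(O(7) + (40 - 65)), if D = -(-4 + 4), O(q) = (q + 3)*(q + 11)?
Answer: 0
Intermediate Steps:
O(q) = (3 + q)*(11 + q)
D = 0 (D = -1*0 = 0)
D*(O(7) + (40 - 65)) = 0*((33 + 7**2 + 14*7) + (40 - 65)) = 0*((33 + 49 + 98) - 25) = 0*(180 - 25) = 0*155 = 0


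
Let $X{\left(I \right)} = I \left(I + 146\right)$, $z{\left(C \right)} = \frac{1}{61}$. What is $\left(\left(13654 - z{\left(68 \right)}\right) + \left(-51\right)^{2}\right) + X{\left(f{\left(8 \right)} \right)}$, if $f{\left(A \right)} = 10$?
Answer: $\frac{1086714}{61} \approx 17815.0$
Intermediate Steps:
$z{\left(C \right)} = \frac{1}{61}$
$X{\left(I \right)} = I \left(146 + I\right)$
$\left(\left(13654 - z{\left(68 \right)}\right) + \left(-51\right)^{2}\right) + X{\left(f{\left(8 \right)} \right)} = \left(\left(13654 - \frac{1}{61}\right) + \left(-51\right)^{2}\right) + 10 \left(146 + 10\right) = \left(\left(13654 - \frac{1}{61}\right) + 2601\right) + 10 \cdot 156 = \left(\frac{832893}{61} + 2601\right) + 1560 = \frac{991554}{61} + 1560 = \frac{1086714}{61}$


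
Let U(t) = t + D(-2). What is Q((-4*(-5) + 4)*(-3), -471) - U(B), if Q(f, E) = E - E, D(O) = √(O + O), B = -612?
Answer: 612 - 2*I ≈ 612.0 - 2.0*I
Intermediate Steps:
D(O) = √2*√O (D(O) = √(2*O) = √2*√O)
Q(f, E) = 0
U(t) = t + 2*I (U(t) = t + √2*√(-2) = t + √2*(I*√2) = t + 2*I)
Q((-4*(-5) + 4)*(-3), -471) - U(B) = 0 - (-612 + 2*I) = 0 + (612 - 2*I) = 612 - 2*I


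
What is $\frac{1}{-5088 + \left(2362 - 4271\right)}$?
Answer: $- \frac{1}{6997} \approx -0.00014292$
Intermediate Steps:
$\frac{1}{-5088 + \left(2362 - 4271\right)} = \frac{1}{-5088 - 1909} = \frac{1}{-6997} = - \frac{1}{6997}$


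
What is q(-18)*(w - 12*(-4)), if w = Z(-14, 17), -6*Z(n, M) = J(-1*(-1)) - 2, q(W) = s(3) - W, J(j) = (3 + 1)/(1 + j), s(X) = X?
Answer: 1008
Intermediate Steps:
J(j) = 4/(1 + j)
q(W) = 3 - W
Z(n, M) = 0 (Z(n, M) = -(4/(1 - 1*(-1)) - 2)/6 = -(4/(1 + 1) - 2)/6 = -(4/2 - 2)/6 = -(4*(1/2) - 2)/6 = -(2 - 2)/6 = -1/6*0 = 0)
w = 0
q(-18)*(w - 12*(-4)) = (3 - 1*(-18))*(0 - 12*(-4)) = (3 + 18)*(0 + 48) = 21*48 = 1008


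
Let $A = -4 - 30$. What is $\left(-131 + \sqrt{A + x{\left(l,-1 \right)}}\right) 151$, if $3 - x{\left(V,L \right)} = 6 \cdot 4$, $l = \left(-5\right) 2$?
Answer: $-19781 + 151 i \sqrt{55} \approx -19781.0 + 1119.8 i$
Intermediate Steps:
$l = -10$
$x{\left(V,L \right)} = -21$ ($x{\left(V,L \right)} = 3 - 6 \cdot 4 = 3 - 24 = -21$)
$A = -34$ ($A = -4 - 30 = -34$)
$\left(-131 + \sqrt{A + x{\left(l,-1 \right)}}\right) 151 = \left(-131 + \sqrt{-34 - 21}\right) 151 = \left(-131 + \sqrt{-55}\right) 151 = \left(-131 + i \sqrt{55}\right) 151 = -19781 + 151 i \sqrt{55}$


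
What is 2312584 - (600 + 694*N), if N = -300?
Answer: 2520184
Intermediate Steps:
2312584 - (600 + 694*N) = 2312584 - (600 + 694*(-300)) = 2312584 - (600 - 208200) = 2312584 - 1*(-207600) = 2312584 + 207600 = 2520184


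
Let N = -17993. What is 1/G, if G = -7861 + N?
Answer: -1/25854 ≈ -3.8679e-5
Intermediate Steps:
G = -25854 (G = -7861 - 17993 = -25854)
1/G = 1/(-25854) = -1/25854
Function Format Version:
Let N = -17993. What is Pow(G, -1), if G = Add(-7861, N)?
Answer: Rational(-1, 25854) ≈ -3.8679e-5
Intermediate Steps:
G = -25854 (G = Add(-7861, -17993) = -25854)
Pow(G, -1) = Pow(-25854, -1) = Rational(-1, 25854)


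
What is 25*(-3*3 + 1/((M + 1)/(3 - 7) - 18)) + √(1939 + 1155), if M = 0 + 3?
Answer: -4300/19 + √3094 ≈ -170.69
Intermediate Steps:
M = 3
25*(-3*3 + 1/((M + 1)/(3 - 7) - 18)) + √(1939 + 1155) = 25*(-3*3 + 1/((3 + 1)/(3 - 7) - 18)) + √(1939 + 1155) = 25*(-9 + 1/(4/(-4) - 18)) + √3094 = 25*(-9 + 1/(4*(-¼) - 18)) + √3094 = 25*(-9 + 1/(-1 - 18)) + √3094 = 25*(-9 + 1/(-19)) + √3094 = 25*(-9 - 1/19) + √3094 = 25*(-172/19) + √3094 = -4300/19 + √3094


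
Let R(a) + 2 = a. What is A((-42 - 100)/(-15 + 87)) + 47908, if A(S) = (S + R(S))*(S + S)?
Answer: 15529789/324 ≈ 47931.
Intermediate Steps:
R(a) = -2 + a
A(S) = 2*S*(-2 + 2*S) (A(S) = (S + (-2 + S))*(S + S) = (-2 + 2*S)*(2*S) = 2*S*(-2 + 2*S))
A((-42 - 100)/(-15 + 87)) + 47908 = 4*((-42 - 100)/(-15 + 87))*(-1 + (-42 - 100)/(-15 + 87)) + 47908 = 4*(-142/72)*(-1 - 142/72) + 47908 = 4*(-142*1/72)*(-1 - 142*1/72) + 47908 = 4*(-71/36)*(-1 - 71/36) + 47908 = 4*(-71/36)*(-107/36) + 47908 = 7597/324 + 47908 = 15529789/324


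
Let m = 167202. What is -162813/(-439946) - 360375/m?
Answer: -10943573377/6129987591 ≈ -1.7853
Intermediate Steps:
-162813/(-439946) - 360375/m = -162813/(-439946) - 360375/167202 = -162813*(-1/439946) - 360375*1/167202 = 162813/439946 - 120125/55734 = -10943573377/6129987591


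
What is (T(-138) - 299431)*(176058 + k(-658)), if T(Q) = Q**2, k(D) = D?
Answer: -49179879800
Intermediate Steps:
(T(-138) - 299431)*(176058 + k(-658)) = ((-138)**2 - 299431)*(176058 - 658) = (19044 - 299431)*175400 = -280387*175400 = -49179879800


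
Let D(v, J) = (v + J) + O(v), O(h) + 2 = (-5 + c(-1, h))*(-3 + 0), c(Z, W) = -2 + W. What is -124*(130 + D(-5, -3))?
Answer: -19344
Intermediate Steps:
O(h) = 19 - 3*h (O(h) = -2 + (-5 + (-2 + h))*(-3 + 0) = -2 + (-7 + h)*(-3) = -2 + (21 - 3*h) = 19 - 3*h)
D(v, J) = 19 + J - 2*v (D(v, J) = (v + J) + (19 - 3*v) = (J + v) + (19 - 3*v) = 19 + J - 2*v)
-124*(130 + D(-5, -3)) = -124*(130 + (19 - 3 - 2*(-5))) = -124*(130 + (19 - 3 + 10)) = -124*(130 + 26) = -124*156 = -19344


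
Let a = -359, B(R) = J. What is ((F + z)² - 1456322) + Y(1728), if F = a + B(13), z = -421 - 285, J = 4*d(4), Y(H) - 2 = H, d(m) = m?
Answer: -354191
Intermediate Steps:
Y(H) = 2 + H
J = 16 (J = 4*4 = 16)
B(R) = 16
z = -706
F = -343 (F = -359 + 16 = -343)
((F + z)² - 1456322) + Y(1728) = ((-343 - 706)² - 1456322) + (2 + 1728) = ((-1049)² - 1456322) + 1730 = (1100401 - 1456322) + 1730 = -355921 + 1730 = -354191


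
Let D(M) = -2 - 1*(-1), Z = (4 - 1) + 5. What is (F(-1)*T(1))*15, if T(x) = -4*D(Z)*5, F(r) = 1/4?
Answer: 75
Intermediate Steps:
Z = 8 (Z = 3 + 5 = 8)
D(M) = -1 (D(M) = -2 + 1 = -1)
F(r) = ¼
T(x) = 20 (T(x) = -4*(-1)*5 = 4*5 = 20)
(F(-1)*T(1))*15 = ((¼)*20)*15 = 5*15 = 75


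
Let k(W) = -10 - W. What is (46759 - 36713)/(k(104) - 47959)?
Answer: -10046/48073 ≈ -0.20897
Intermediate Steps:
(46759 - 36713)/(k(104) - 47959) = (46759 - 36713)/((-10 - 1*104) - 47959) = 10046/((-10 - 104) - 47959) = 10046/(-114 - 47959) = 10046/(-48073) = 10046*(-1/48073) = -10046/48073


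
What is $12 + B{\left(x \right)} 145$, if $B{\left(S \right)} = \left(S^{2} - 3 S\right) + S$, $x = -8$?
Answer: $11612$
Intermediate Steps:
$B{\left(S \right)} = S^{2} - 2 S$
$12 + B{\left(x \right)} 145 = 12 + - 8 \left(-2 - 8\right) 145 = 12 + \left(-8\right) \left(-10\right) 145 = 12 + 80 \cdot 145 = 12 + 11600 = 11612$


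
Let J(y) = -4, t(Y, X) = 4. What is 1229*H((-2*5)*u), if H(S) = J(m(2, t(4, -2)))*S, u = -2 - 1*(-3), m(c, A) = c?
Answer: 49160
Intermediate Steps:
u = 1 (u = -2 + 3 = 1)
H(S) = -4*S
1229*H((-2*5)*u) = 1229*(-4*(-2*5)) = 1229*(-(-40)) = 1229*(-4*(-10)) = 1229*40 = 49160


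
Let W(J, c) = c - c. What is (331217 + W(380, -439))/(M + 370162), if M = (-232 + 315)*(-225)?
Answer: 331217/351487 ≈ 0.94233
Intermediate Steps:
W(J, c) = 0
M = -18675 (M = 83*(-225) = -18675)
(331217 + W(380, -439))/(M + 370162) = (331217 + 0)/(-18675 + 370162) = 331217/351487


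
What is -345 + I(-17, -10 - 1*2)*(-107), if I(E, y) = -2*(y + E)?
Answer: -6551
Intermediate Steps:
I(E, y) = -2*E - 2*y (I(E, y) = -2*(E + y) = -2*E - 2*y)
-345 + I(-17, -10 - 1*2)*(-107) = -345 + (-2*(-17) - 2*(-10 - 1*2))*(-107) = -345 + (34 - 2*(-10 - 2))*(-107) = -345 + (34 - 2*(-12))*(-107) = -345 + (34 + 24)*(-107) = -345 + 58*(-107) = -345 - 6206 = -6551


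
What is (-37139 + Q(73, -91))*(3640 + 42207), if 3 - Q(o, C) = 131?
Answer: -1708580149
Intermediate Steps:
Q(o, C) = -128 (Q(o, C) = 3 - 1*131 = 3 - 131 = -128)
(-37139 + Q(73, -91))*(3640 + 42207) = (-37139 - 128)*(3640 + 42207) = -37267*45847 = -1708580149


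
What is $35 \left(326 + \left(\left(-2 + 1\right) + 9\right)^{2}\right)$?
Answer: $13650$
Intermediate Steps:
$35 \left(326 + \left(\left(-2 + 1\right) + 9\right)^{2}\right) = 35 \left(326 + \left(-1 + 9\right)^{2}\right) = 35 \left(326 + 8^{2}\right) = 35 \left(326 + 64\right) = 35 \cdot 390 = 13650$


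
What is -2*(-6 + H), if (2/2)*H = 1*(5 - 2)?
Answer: 6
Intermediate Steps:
H = 3 (H = 1*(5 - 2) = 1*3 = 3)
-2*(-6 + H) = -2*(-6 + 3) = -2*(-3) = 6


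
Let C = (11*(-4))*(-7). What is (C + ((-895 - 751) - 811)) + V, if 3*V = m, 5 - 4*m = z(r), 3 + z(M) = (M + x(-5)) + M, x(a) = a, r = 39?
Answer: -25853/12 ≈ -2154.4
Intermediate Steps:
z(M) = -8 + 2*M (z(M) = -3 + ((M - 5) + M) = -3 + ((-5 + M) + M) = -3 + (-5 + 2*M) = -8 + 2*M)
m = -65/4 (m = 5/4 - (-8 + 2*39)/4 = 5/4 - (-8 + 78)/4 = 5/4 - ¼*70 = 5/4 - 35/2 = -65/4 ≈ -16.250)
V = -65/12 (V = (⅓)*(-65/4) = -65/12 ≈ -5.4167)
C = 308 (C = -44*(-7) = 308)
(C + ((-895 - 751) - 811)) + V = (308 + ((-895 - 751) - 811)) - 65/12 = (308 + (-1646 - 811)) - 65/12 = (308 - 2457) - 65/12 = -2149 - 65/12 = -25853/12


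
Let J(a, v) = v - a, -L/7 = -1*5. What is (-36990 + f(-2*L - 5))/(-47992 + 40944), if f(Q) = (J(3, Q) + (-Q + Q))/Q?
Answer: 231181/44050 ≈ 5.2481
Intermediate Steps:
L = 35 (L = -(-7)*5 = -7*(-5) = 35)
f(Q) = (-3 + Q)/Q (f(Q) = ((Q - 1*3) + (-Q + Q))/Q = ((Q - 3) + 0)/Q = ((-3 + Q) + 0)/Q = (-3 + Q)/Q)
(-36990 + f(-2*L - 5))/(-47992 + 40944) = (-36990 + (-3 + (-2*35 - 5))/(-2*35 - 5))/(-47992 + 40944) = (-36990 + (-3 + (-70 - 5))/(-70 - 5))/(-7048) = (-36990 + (-3 - 75)/(-75))*(-1/7048) = (-36990 - 1/75*(-78))*(-1/7048) = (-36990 + 26/25)*(-1/7048) = -924724/25*(-1/7048) = 231181/44050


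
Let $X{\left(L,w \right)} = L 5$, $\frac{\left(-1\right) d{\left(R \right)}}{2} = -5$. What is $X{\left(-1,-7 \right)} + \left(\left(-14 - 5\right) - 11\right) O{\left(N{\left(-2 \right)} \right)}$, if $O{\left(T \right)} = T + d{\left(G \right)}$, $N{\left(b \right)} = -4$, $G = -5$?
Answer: $-185$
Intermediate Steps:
$d{\left(R \right)} = 10$ ($d{\left(R \right)} = \left(-2\right) \left(-5\right) = 10$)
$O{\left(T \right)} = 10 + T$ ($O{\left(T \right)} = T + 10 = 10 + T$)
$X{\left(L,w \right)} = 5 L$
$X{\left(-1,-7 \right)} + \left(\left(-14 - 5\right) - 11\right) O{\left(N{\left(-2 \right)} \right)} = 5 \left(-1\right) + \left(\left(-14 - 5\right) - 11\right) \left(10 - 4\right) = -5 + \left(-19 - 11\right) 6 = -5 - 180 = -185$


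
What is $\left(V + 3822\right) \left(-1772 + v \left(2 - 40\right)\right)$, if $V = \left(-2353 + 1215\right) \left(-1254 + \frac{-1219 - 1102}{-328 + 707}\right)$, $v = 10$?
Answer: $- \frac{1172716354688}{379} \approx -3.0942 \cdot 10^{9}$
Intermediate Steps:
$V = \frac{543494006}{379}$ ($V = - 1138 \left(-1254 - \frac{2321}{379}\right) = \left(-1138\right) \left(- \frac{477587}{379}\right) = \frac{543494006}{379} \approx 1.434 \cdot 10^{6}$)
$\left(V + 3822\right) \left(-1772 + v \left(2 - 40\right)\right) = \left(\frac{543494006}{379} + 3822\right) \left(-1772 + 10 \left(2 - 40\right)\right) = \frac{544942544 \left(-1772 + 10 \left(-38\right)\right)}{379} = \frac{544942544 \left(-1772 - 380\right)}{379} = \frac{544942544}{379} \left(-2152\right) = - \frac{1172716354688}{379}$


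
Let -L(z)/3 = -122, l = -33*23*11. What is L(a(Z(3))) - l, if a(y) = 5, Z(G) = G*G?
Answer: 8715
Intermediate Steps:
Z(G) = G²
l = -8349 (l = -759*11 = -8349)
L(z) = 366 (L(z) = -3*(-122) = 366)
L(a(Z(3))) - l = 366 - 1*(-8349) = 366 + 8349 = 8715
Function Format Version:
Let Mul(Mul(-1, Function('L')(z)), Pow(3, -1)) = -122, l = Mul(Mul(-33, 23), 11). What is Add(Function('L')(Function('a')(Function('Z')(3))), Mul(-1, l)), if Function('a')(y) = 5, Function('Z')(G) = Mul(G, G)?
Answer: 8715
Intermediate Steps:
Function('Z')(G) = Pow(G, 2)
l = -8349 (l = Mul(-759, 11) = -8349)
Function('L')(z) = 366 (Function('L')(z) = Mul(-3, -122) = 366)
Add(Function('L')(Function('a')(Function('Z')(3))), Mul(-1, l)) = Add(366, Mul(-1, -8349)) = Add(366, 8349) = 8715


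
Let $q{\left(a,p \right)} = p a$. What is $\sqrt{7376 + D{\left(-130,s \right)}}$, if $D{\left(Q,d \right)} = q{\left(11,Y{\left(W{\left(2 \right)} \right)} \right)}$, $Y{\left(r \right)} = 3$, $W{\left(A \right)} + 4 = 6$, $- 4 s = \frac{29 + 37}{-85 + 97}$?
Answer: $\sqrt{7409} \approx 86.076$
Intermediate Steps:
$s = - \frac{11}{8}$ ($s = - \frac{\left(29 + 37\right) \frac{1}{-85 + 97}}{4} = - \frac{66 \cdot \frac{1}{12}}{4} = \left(- \frac{1}{4}\right) \frac{11}{2} = - \frac{11}{8} \approx -1.375$)
$W{\left(A \right)} = 2$ ($W{\left(A \right)} = -4 + 6 = 2$)
$q{\left(a,p \right)} = a p$
$D{\left(Q,d \right)} = 33$ ($D{\left(Q,d \right)} = 11 \cdot 3 = 33$)
$\sqrt{7376 + D{\left(-130,s \right)}} = \sqrt{7376 + 33} = \sqrt{7409}$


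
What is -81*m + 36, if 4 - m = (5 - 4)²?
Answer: -207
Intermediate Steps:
m = 3 (m = 4 - (5 - 4)² = 4 - 1*1² = 4 - 1*1 = 4 - 1 = 3)
-81*m + 36 = -81*3 + 36 = -243 + 36 = -207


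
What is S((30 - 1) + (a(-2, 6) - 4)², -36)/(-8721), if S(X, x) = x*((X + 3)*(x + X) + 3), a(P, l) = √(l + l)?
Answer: 2708/323 - 1728*√3/323 ≈ -0.88230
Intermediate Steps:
a(P, l) = √2*√l (a(P, l) = √(2*l) = √2*√l)
S(X, x) = x*(3 + (3 + X)*(X + x)) (S(X, x) = x*((3 + X)*(X + x) + 3) = x*(3 + (3 + X)*(X + x)))
S((30 - 1) + (a(-2, 6) - 4)², -36)/(-8721) = -36*(3 + ((30 - 1) + (√2*√6 - 4)²)² + 3*((30 - 1) + (√2*√6 - 4)²) + 3*(-36) + ((30 - 1) + (√2*√6 - 4)²)*(-36))/(-8721) = -36*(3 + (29 + (2*√3 - 4)²)² + 3*(29 + (2*√3 - 4)²) - 108 + (29 + (2*√3 - 4)²)*(-36))*(-1/8721) = -36*(3 + (29 + (-4 + 2*√3)²)² + 3*(29 + (-4 + 2*√3)²) - 108 + (29 + (-4 + 2*√3)²)*(-36))*(-1/8721) = -36*(3 + (29 + (-4 + 2*√3)²)² + (87 + 3*(-4 + 2*√3)²) - 108 + (-1044 - 36*(-4 + 2*√3)²))*(-1/8721) = -36*(-1062 + (29 + (-4 + 2*√3)²)² - 33*(-4 + 2*√3)²)*(-1/8721) = (38232 - 36*(29 + (-4 + 2*√3)²)² + 1188*(-4 + 2*√3)²)*(-1/8721) = -1416/323 - 44*(-4 + 2*√3)²/323 + 4*(29 + (-4 + 2*√3)²)²/969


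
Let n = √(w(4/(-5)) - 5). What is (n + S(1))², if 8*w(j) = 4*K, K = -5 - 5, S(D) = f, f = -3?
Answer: (3 - I*√10)² ≈ -1.0 - 18.974*I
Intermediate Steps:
S(D) = -3
K = -10
w(j) = -5 (w(j) = (4*(-10))/8 = (⅛)*(-40) = -5)
n = I*√10 (n = √(-5 - 5) = √(-10) = I*√10 ≈ 3.1623*I)
(n + S(1))² = (I*√10 - 3)² = (-3 + I*√10)²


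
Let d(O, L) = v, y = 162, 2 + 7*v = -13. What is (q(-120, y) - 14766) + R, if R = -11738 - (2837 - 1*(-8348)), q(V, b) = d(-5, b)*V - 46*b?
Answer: -314187/7 ≈ -44884.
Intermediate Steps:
v = -15/7 (v = -2/7 + (⅐)*(-13) = -2/7 - 13/7 = -15/7 ≈ -2.1429)
d(O, L) = -15/7
q(V, b) = -46*b - 15*V/7 (q(V, b) = -15*V/7 - 46*b = -46*b - 15*V/7)
R = -22923 (R = -11738 - (2837 + 8348) = -11738 - 1*11185 = -11738 - 11185 = -22923)
(q(-120, y) - 14766) + R = ((-46*162 - 15/7*(-120)) - 14766) - 22923 = ((-7452 + 1800/7) - 14766) - 22923 = (-50364/7 - 14766) - 22923 = -153726/7 - 22923 = -314187/7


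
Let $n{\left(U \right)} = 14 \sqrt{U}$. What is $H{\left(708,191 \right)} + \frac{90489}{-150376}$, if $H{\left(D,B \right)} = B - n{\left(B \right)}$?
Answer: $\frac{28631327}{150376} - 14 \sqrt{191} \approx -3.0856$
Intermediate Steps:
$H{\left(D,B \right)} = B - 14 \sqrt{B}$
$H{\left(708,191 \right)} + \frac{90489}{-150376} = \left(191 - 14 \sqrt{191}\right) + \frac{90489}{-150376} = \left(191 - 14 \sqrt{191}\right) + 90489 \left(- \frac{1}{150376}\right) = \left(191 - 14 \sqrt{191}\right) - \frac{90489}{150376} = \frac{28631327}{150376} - 14 \sqrt{191}$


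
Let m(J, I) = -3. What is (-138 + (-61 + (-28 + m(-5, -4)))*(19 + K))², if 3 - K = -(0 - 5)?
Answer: 2896804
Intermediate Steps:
K = -2 (K = 3 - (-1)*(0 - 5) = 3 - (-1)*(-5) = 3 - 1*5 = 3 - 5 = -2)
(-138 + (-61 + (-28 + m(-5, -4)))*(19 + K))² = (-138 + (-61 + (-28 - 3))*(19 - 2))² = (-138 + (-61 - 31)*17)² = (-138 - 92*17)² = (-138 - 1564)² = (-1702)² = 2896804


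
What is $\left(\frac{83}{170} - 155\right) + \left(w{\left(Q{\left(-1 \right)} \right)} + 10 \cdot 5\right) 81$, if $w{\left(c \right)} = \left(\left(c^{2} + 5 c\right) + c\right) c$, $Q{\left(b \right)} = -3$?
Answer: $\frac{1034023}{170} \approx 6082.5$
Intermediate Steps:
$w{\left(c \right)} = c \left(c^{2} + 6 c\right)$ ($w{\left(c \right)} = \left(c^{2} + 6 c\right) c = c \left(c^{2} + 6 c\right)$)
$\left(\frac{83}{170} - 155\right) + \left(w{\left(Q{\left(-1 \right)} \right)} + 10 \cdot 5\right) 81 = \left(\frac{83}{170} - 155\right) + \left(\left(-3\right)^{2} \left(6 - 3\right) + 10 \cdot 5\right) 81 = \left(83 \cdot \frac{1}{170} - 155\right) + \left(9 \cdot 3 + 50\right) 81 = \left(\frac{83}{170} - 155\right) + \left(27 + 50\right) 81 = - \frac{26267}{170} + 77 \cdot 81 = - \frac{26267}{170} + 6237 = \frac{1034023}{170}$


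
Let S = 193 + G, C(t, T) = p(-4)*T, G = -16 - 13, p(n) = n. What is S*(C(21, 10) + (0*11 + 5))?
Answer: -5740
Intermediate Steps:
G = -29
C(t, T) = -4*T
S = 164 (S = 193 - 29 = 164)
S*(C(21, 10) + (0*11 + 5)) = 164*(-4*10 + (0*11 + 5)) = 164*(-40 + (0 + 5)) = 164*(-40 + 5) = 164*(-35) = -5740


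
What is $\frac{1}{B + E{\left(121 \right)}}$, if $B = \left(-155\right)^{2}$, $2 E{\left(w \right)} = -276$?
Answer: $\frac{1}{23887} \approx 4.1864 \cdot 10^{-5}$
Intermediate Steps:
$E{\left(w \right)} = -138$ ($E{\left(w \right)} = \frac{1}{2} \left(-276\right) = -138$)
$B = 24025$
$\frac{1}{B + E{\left(121 \right)}} = \frac{1}{24025 - 138} = \frac{1}{23887}$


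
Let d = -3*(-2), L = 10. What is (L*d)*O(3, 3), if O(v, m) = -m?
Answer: -180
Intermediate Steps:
d = 6
(L*d)*O(3, 3) = (10*6)*(-1*3) = 60*(-3) = -180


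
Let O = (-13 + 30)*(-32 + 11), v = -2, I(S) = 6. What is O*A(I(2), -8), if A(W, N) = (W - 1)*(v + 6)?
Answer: -7140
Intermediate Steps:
A(W, N) = -4 + 4*W (A(W, N) = (W - 1)*(-2 + 6) = (-1 + W)*4 = -4 + 4*W)
O = -357 (O = 17*(-21) = -357)
O*A(I(2), -8) = -357*(-4 + 4*6) = -357*(-4 + 24) = -357*20 = -7140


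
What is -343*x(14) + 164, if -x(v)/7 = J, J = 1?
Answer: 2565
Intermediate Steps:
x(v) = -7 (x(v) = -7*1 = -7)
-343*x(14) + 164 = -343*(-7) + 164 = 2401 + 164 = 2565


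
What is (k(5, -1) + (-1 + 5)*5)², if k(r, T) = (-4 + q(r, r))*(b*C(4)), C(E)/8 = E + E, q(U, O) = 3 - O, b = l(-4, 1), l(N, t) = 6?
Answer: 5216656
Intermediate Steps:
b = 6
C(E) = 16*E (C(E) = 8*(E + E) = 8*(2*E) = 16*E)
k(r, T) = -384 - 384*r (k(r, T) = (-4 + (3 - r))*(6*(16*4)) = (-1 - r)*(6*64) = (-1 - r)*384 = -384 - 384*r)
(k(5, -1) + (-1 + 5)*5)² = ((-384 - 384*5) + (-1 + 5)*5)² = ((-384 - 1920) + 4*5)² = (-2304 + 20)² = (-2284)² = 5216656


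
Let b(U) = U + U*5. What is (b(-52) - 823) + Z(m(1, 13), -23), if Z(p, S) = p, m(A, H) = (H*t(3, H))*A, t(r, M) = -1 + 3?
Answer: -1109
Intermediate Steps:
t(r, M) = 2
b(U) = 6*U (b(U) = U + 5*U = 6*U)
m(A, H) = 2*A*H (m(A, H) = (H*2)*A = (2*H)*A = 2*A*H)
(b(-52) - 823) + Z(m(1, 13), -23) = (6*(-52) - 823) + 2*1*13 = (-312 - 823) + 26 = -1135 + 26 = -1109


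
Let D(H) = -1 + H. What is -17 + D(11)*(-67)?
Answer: -687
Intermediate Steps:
-17 + D(11)*(-67) = -17 + (-1 + 11)*(-67) = -17 + 10*(-67) = -17 - 670 = -687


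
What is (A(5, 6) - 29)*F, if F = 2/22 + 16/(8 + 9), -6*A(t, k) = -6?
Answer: -5404/187 ≈ -28.898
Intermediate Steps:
A(t, k) = 1 (A(t, k) = -⅙*(-6) = 1)
F = 193/187 (F = 2*(1/22) + 16/17 = 1/11 + 16*(1/17) = 1/11 + 16/17 = 193/187 ≈ 1.0321)
(A(5, 6) - 29)*F = (1 - 29)*(193/187) = -28*193/187 = -5404/187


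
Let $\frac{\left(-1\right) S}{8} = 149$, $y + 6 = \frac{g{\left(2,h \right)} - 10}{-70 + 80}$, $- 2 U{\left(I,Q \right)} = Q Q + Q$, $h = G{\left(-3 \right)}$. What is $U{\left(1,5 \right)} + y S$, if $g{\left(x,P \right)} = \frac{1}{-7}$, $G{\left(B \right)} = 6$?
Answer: $\frac{292111}{35} \approx 8346.0$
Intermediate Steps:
$h = 6$
$U{\left(I,Q \right)} = - \frac{Q}{2} - \frac{Q^{2}}{2}$ ($U{\left(I,Q \right)} = - \frac{Q Q + Q}{2} = - \frac{Q^{2} + Q}{2} = - \frac{Q + Q^{2}}{2} = - \frac{Q}{2} - \frac{Q^{2}}{2}$)
$g{\left(x,P \right)} = - \frac{1}{7}$
$y = - \frac{491}{70}$ ($y = -6 + \frac{- \frac{1}{7} - 10}{-70 + 80} = -6 - \frac{71}{7 \cdot 10} = -6 - \frac{71}{70} = - \frac{491}{70} \approx -7.0143$)
$S = -1192$ ($S = \left(-8\right) 149 = -1192$)
$U{\left(1,5 \right)} + y S = \left(- \frac{1}{2}\right) 5 \left(1 + 5\right) - - \frac{292636}{35} = \left(- \frac{1}{2}\right) 5 \cdot 6 + \frac{292636}{35} = -15 + \frac{292636}{35} = \frac{292111}{35}$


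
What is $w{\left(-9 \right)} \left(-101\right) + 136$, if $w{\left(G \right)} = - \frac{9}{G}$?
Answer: $35$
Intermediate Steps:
$w{\left(-9 \right)} \left(-101\right) + 136 = - \frac{9}{-9} \left(-101\right) + 136 = \left(-9\right) \left(- \frac{1}{9}\right) \left(-101\right) + 136 = 1 \left(-101\right) + 136 = -101 + 136 = 35$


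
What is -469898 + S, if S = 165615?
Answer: -304283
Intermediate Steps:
-469898 + S = -469898 + 165615 = -304283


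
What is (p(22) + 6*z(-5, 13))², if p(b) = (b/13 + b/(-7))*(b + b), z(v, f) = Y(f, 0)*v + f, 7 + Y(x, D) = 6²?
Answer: 6065294400/8281 ≈ 7.3244e+5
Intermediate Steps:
Y(x, D) = 29 (Y(x, D) = -7 + 6² = -7 + 36 = 29)
z(v, f) = f + 29*v (z(v, f) = 29*v + f = f + 29*v)
p(b) = -12*b²/91 (p(b) = (b*(1/13) + b*(-⅐))*(2*b) = (b/13 - b/7)*(2*b) = (-6*b/91)*(2*b) = -12*b²/91)
(p(22) + 6*z(-5, 13))² = (-12/91*22² + 6*(13 + 29*(-5)))² = (-12/91*484 + 6*(13 - 145))² = (-5808/91 + 6*(-132))² = (-5808/91 - 792)² = (-77880/91)² = 6065294400/8281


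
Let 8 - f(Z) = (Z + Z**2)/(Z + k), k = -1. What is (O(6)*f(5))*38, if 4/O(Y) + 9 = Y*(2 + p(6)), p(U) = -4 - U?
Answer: -4/3 ≈ -1.3333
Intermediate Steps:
f(Z) = 8 - (Z + Z**2)/(-1 + Z) (f(Z) = 8 - (Z + Z**2)/(Z - 1) = 8 - (Z + Z**2)/(-1 + Z))
O(Y) = 4/(-9 - 8*Y) (O(Y) = 4/(-9 + Y*(2 + (-4 - 1*6))) = 4/(-9 + Y*(2 + (-4 - 6))) = 4/(-9 + Y*(2 - 10)) = 4/(-9 + Y*(-8)) = 4/(-9 - 8*Y))
(O(6)*f(5))*38 = ((-4/(9 + 8*6))*((-8 - 1*5**2 + 7*5)/(-1 + 5)))*38 = ((-4/(9 + 48))*((-8 - 1*25 + 35)/4))*38 = ((-4/57)*((-8 - 25 + 35)/4))*38 = ((-4*1/57)*((1/4)*2))*38 = -4/57*1/2*38 = -2/57*38 = -4/3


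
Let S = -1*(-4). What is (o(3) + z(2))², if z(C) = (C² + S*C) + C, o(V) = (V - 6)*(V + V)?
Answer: 16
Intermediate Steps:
o(V) = 2*V*(-6 + V) (o(V) = (-6 + V)*(2*V) = 2*V*(-6 + V))
S = 4
z(C) = C² + 5*C (z(C) = (C² + 4*C) + C = C² + 5*C)
(o(3) + z(2))² = (2*3*(-6 + 3) + 2*(5 + 2))² = (2*3*(-3) + 2*7)² = (-18 + 14)² = (-4)² = 16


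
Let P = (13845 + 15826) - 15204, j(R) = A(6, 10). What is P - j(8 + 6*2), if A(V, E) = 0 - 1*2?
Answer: 14469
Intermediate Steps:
A(V, E) = -2 (A(V, E) = 0 - 2 = -2)
j(R) = -2
P = 14467 (P = 29671 - 15204 = 14467)
P - j(8 + 6*2) = 14467 - 1*(-2) = 14467 + 2 = 14469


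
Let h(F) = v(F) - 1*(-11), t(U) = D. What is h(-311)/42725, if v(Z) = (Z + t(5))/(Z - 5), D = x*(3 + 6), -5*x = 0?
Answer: 3787/13501100 ≈ 0.00028050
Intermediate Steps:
x = 0 (x = -⅕*0 = 0)
D = 0 (D = 0*(3 + 6) = 0*9 = 0)
t(U) = 0
v(Z) = Z/(-5 + Z) (v(Z) = (Z + 0)/(Z - 5) = Z/(-5 + Z))
h(F) = 11 + F/(-5 + F) (h(F) = F/(-5 + F) - 1*(-11) = F/(-5 + F) + 11 = 11 + F/(-5 + F))
h(-311)/42725 = ((-55 + 12*(-311))/(-5 - 311))/42725 = ((-55 - 3732)/(-316))*(1/42725) = -1/316*(-3787)*(1/42725) = (3787/316)*(1/42725) = 3787/13501100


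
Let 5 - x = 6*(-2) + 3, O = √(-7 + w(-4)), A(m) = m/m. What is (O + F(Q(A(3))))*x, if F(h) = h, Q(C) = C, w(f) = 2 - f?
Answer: 14 + 14*I ≈ 14.0 + 14.0*I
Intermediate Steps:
A(m) = 1
O = I (O = √(-7 + (2 - 1*(-4))) = √(-7 + (2 + 4)) = √(-7 + 6) = √(-1) = I ≈ 1.0*I)
x = 14 (x = 5 - (6*(-2) + 3) = 5 - (-12 + 3) = 5 - 1*(-9) = 5 + 9 = 14)
(O + F(Q(A(3))))*x = (I + 1)*14 = (1 + I)*14 = 14 + 14*I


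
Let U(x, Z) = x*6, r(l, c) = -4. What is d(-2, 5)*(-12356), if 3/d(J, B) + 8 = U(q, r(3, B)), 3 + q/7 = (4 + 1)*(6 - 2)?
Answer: -18534/353 ≈ -52.504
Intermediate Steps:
q = 119 (q = -21 + 7*((4 + 1)*(6 - 2)) = -21 + 7*(5*4) = -21 + 7*20 = -21 + 140 = 119)
U(x, Z) = 6*x
d(J, B) = 3/706 (d(J, B) = 3/(-8 + 6*119) = 3/(-8 + 714) = 3/706)
d(-2, 5)*(-12356) = (3/706)*(-12356) = -18534/353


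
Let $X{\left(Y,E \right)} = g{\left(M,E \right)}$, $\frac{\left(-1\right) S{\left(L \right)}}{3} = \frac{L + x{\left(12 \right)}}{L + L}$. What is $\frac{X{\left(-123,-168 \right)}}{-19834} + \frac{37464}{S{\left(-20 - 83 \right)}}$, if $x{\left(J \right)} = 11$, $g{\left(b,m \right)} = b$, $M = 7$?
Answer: $- \frac{12755880249}{456182} \approx -27962.0$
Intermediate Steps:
$S{\left(L \right)} = - \frac{3 \left(11 + L\right)}{2 L}$ ($S{\left(L \right)} = - 3 \frac{L + 11}{L + L} = - 3 \frac{11 + L}{2 L} = - \frac{3 \left(11 + L\right)}{2 L}$)
$X{\left(Y,E \right)} = 7$
$\frac{X{\left(-123,-168 \right)}}{-19834} + \frac{37464}{S{\left(-20 - 83 \right)}} = \frac{7}{-19834} + \frac{37464}{\frac{3}{2} \frac{1}{-20 - 83} \left(-11 - \left(-20 - 83\right)\right)} = 7 \left(- \frac{1}{19834}\right) + \frac{37464}{\frac{3}{2} \frac{1}{-103} \left(-11 - -103\right)} = - \frac{7}{19834} + \frac{37464}{\frac{3}{2} \left(- \frac{1}{103}\right) \left(-11 + 103\right)} = - \frac{7}{19834} + \frac{37464}{\frac{3}{2} \left(- \frac{1}{103}\right) 92} = - \frac{7}{19834} + \frac{37464}{- \frac{138}{103}} = - \frac{7}{19834} + 37464 \left(- \frac{103}{138}\right) = - \frac{7}{19834} - \frac{643132}{23} = - \frac{12755880249}{456182}$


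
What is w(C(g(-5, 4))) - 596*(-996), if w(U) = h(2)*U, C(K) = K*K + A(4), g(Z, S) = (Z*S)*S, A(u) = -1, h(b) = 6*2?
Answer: 670404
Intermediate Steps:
h(b) = 12
g(Z, S) = Z*S² (g(Z, S) = (S*Z)*S = Z*S²)
C(K) = -1 + K² (C(K) = K*K - 1 = K² - 1 = -1 + K²)
w(U) = 12*U
w(C(g(-5, 4))) - 596*(-996) = 12*(-1 + (-5*4²)²) - 596*(-996) = 12*(-1 + (-5*16)²) + 593616 = 12*(-1 + (-80)²) + 593616 = 12*(-1 + 6400) + 593616 = 12*6399 + 593616 = 76788 + 593616 = 670404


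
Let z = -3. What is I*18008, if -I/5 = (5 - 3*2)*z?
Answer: -270120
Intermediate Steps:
I = -15 (I = -5*(5 - 3*2)*(-3) = -5*(5 - 6)*(-3) = -(-5)*(-3) = -5*3 = -15)
I*18008 = -15*18008 = -270120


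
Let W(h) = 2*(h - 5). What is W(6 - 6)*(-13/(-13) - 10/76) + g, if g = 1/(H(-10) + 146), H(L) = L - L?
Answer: -24071/2774 ≈ -8.6774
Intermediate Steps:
H(L) = 0
g = 1/146 (g = 1/(0 + 146) = 1/146 ≈ 0.0068493)
W(h) = -10 + 2*h (W(h) = 2*(-5 + h) = -10 + 2*h)
W(6 - 6)*(-13/(-13) - 10/76) + g = (-10 + 2*(6 - 6))*(-13/(-13) - 10/76) + 1/146 = (-10 + 2*0)*(-13*(-1/13) - 10*1/76) + 1/146 = (-10 + 0)*(1 - 5/38) + 1/146 = -10*33/38 + 1/146 = -165/19 + 1/146 = -24071/2774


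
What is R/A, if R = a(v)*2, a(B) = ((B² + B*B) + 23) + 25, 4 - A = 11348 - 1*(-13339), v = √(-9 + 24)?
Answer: -156/24683 ≈ -0.0063201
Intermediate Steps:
v = √15 ≈ 3.8730
A = -24683 (A = 4 - (11348 - 1*(-13339)) = 4 - (11348 + 13339) = 4 - 1*24687 = 4 - 24687 = -24683)
a(B) = 48 + 2*B² (a(B) = ((B² + B²) + 23) + 25 = (2*B² + 23) + 25 = (23 + 2*B²) + 25 = 48 + 2*B²)
R = 156 (R = (48 + 2*(√15)²)*2 = (48 + 2*15)*2 = (48 + 30)*2 = 78*2 = 156)
R/A = 156/(-24683) = 156*(-1/24683) = -156/24683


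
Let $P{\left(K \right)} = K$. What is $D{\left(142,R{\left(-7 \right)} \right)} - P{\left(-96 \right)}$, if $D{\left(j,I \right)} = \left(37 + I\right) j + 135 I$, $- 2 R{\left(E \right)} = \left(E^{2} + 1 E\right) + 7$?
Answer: $- \frac{2873}{2} \approx -1436.5$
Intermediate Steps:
$R{\left(E \right)} = - \frac{7}{2} - \frac{E}{2} - \frac{E^{2}}{2}$ ($R{\left(E \right)} = - \frac{\left(E^{2} + 1 E\right) + 7}{2} = - \frac{\left(E^{2} + E\right) + 7}{2} = - \frac{\left(E + E^{2}\right) + 7}{2} = - \frac{7 + E + E^{2}}{2} = - \frac{7}{2} - \frac{E}{2} - \frac{E^{2}}{2}$)
$D{\left(j,I \right)} = 135 I + j \left(37 + I\right)$ ($D{\left(j,I \right)} = j \left(37 + I\right) + 135 I = 135 I + j \left(37 + I\right)$)
$D{\left(142,R{\left(-7 \right)} \right)} - P{\left(-96 \right)} = \left(37 \cdot 142 + 135 \left(- \frac{7}{2} - - \frac{7}{2} - \frac{\left(-7\right)^{2}}{2}\right) + \left(- \frac{7}{2} - - \frac{7}{2} - \frac{\left(-7\right)^{2}}{2}\right) 142\right) - -96 = \left(5254 + 135 \left(- \frac{7}{2} + \frac{7}{2} - \frac{49}{2}\right) + \left(- \frac{7}{2} + \frac{7}{2} - \frac{49}{2}\right) 142\right) + 96 = \left(5254 + 135 \left(- \frac{49}{2}\right) - 3479\right) + 96 = \left(5254 - \frac{6615}{2} - 3479\right) + 96 = - \frac{3065}{2} + 96 = - \frac{2873}{2}$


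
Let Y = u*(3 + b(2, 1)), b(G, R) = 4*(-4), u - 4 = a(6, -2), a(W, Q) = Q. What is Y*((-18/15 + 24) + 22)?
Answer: -5824/5 ≈ -1164.8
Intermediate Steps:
u = 2 (u = 4 - 2 = 2)
b(G, R) = -16
Y = -26 (Y = 2*(3 - 16) = 2*(-13) = -26)
Y*((-18/15 + 24) + 22) = -26*((-18/15 + 24) + 22) = -26*((-18*1/15 + 24) + 22) = -26*((-6/5 + 24) + 22) = -26*(114/5 + 22) = -26*224/5 = -5824/5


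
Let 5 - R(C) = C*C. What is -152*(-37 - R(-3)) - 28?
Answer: 4988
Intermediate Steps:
R(C) = 5 - C² (R(C) = 5 - C*C = 5 - C²)
-152*(-37 - R(-3)) - 28 = -152*(-37 - (5 - 1*(-3)²)) - 28 = -152*(-37 - (5 - 1*9)) - 28 = -152*(-37 - (5 - 9)) - 28 = -152*(-37 - 1*(-4)) - 28 = -152*(-37 + 4) - 28 = -152*(-33) - 28 = 5016 - 28 = 4988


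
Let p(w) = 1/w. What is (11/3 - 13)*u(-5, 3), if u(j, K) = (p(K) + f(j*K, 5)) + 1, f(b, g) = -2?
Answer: 56/9 ≈ 6.2222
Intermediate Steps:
p(w) = 1/w
u(j, K) = -1 + 1/K (u(j, K) = (1/K - 2) + 1 = (-2 + 1/K) + 1 = -1 + 1/K)
(11/3 - 13)*u(-5, 3) = (11/3 - 13)*((1 - 1*3)/3) = (11*(⅓) - 13)*((1 - 3)/3) = (11/3 - 13)*((⅓)*(-2)) = -28/3*(-⅔) = 56/9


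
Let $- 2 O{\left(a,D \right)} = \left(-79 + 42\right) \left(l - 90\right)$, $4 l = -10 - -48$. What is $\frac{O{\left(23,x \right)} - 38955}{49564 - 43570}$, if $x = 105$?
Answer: $- \frac{161777}{23976} \approx -6.7475$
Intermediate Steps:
$l = \frac{19}{2}$ ($l = \frac{-10 - -48}{4} = \frac{-10 + 48}{4} = \frac{1}{4} \cdot 38 = \frac{19}{2} \approx 9.5$)
$O{\left(a,D \right)} = - \frac{5957}{4}$ ($O{\left(a,D \right)} = - \frac{\left(-79 + 42\right) \left(\frac{19}{2} - 90\right)}{2} = - \frac{\left(-37\right) \left(- \frac{161}{2}\right)}{2} = \left(- \frac{1}{2}\right) \frac{5957}{2} = - \frac{5957}{4}$)
$\frac{O{\left(23,x \right)} - 38955}{49564 - 43570} = \frac{- \frac{5957}{4} - 38955}{49564 - 43570} = - \frac{161777}{4 \cdot 5994} = \left(- \frac{161777}{4}\right) \frac{1}{5994} = - \frac{161777}{23976}$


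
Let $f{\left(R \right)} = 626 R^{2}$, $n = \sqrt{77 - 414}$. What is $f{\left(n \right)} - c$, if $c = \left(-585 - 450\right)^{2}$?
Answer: $-1282187$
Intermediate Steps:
$c = 1071225$ ($c = \left(-1035\right)^{2} = 1071225$)
$n = i \sqrt{337}$ ($n = \sqrt{-337} = i \sqrt{337} \approx 18.358 i$)
$f{\left(n \right)} - c = 626 \left(i \sqrt{337}\right)^{2} - 1071225 = 626 \left(-337\right) - 1071225 = -210962 - 1071225 = -1282187$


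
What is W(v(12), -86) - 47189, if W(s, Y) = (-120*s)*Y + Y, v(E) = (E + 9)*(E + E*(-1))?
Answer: -47275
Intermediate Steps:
v(E) = 0 (v(E) = (9 + E)*(E - E) = (9 + E)*0 = 0)
W(s, Y) = Y - 120*Y*s (W(s, Y) = -120*Y*s + Y = Y - 120*Y*s)
W(v(12), -86) - 47189 = -86*(1 - 120*0) - 47189 = -86*(1 + 0) - 47189 = -86*1 - 47189 = -86 - 47189 = -47275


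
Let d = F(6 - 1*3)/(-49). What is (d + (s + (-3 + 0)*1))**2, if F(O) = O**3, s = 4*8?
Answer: 1943236/2401 ≈ 809.34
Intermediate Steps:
s = 32
d = -27/49 (d = (6 - 1*3)**3/(-49) = (6 - 3)**3*(-1/49) = 3**3*(-1/49) = 27*(-1/49) = -27/49 ≈ -0.55102)
(d + (s + (-3 + 0)*1))**2 = (-27/49 + (32 + (-3 + 0)*1))**2 = (-27/49 + (32 - 3*1))**2 = (-27/49 + (32 - 3))**2 = (-27/49 + 29)**2 = (1394/49)**2 = 1943236/2401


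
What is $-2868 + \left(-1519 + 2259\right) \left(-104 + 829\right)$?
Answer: $533632$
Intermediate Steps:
$-2868 + \left(-1519 + 2259\right) \left(-104 + 829\right) = -2868 + 740 \cdot 725 = -2868 + 536500 = 533632$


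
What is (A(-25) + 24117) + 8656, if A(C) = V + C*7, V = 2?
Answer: 32600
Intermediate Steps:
A(C) = 2 + 7*C (A(C) = 2 + C*7 = 2 + 7*C)
(A(-25) + 24117) + 8656 = ((2 + 7*(-25)) + 24117) + 8656 = ((2 - 175) + 24117) + 8656 = (-173 + 24117) + 8656 = 23944 + 8656 = 32600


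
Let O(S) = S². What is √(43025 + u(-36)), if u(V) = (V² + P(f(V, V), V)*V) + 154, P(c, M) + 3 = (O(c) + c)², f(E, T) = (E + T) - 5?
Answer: I*√1232807961 ≈ 35111.0*I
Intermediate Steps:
f(E, T) = -5 + E + T
P(c, M) = -3 + (c + c²)² (P(c, M) = -3 + (c² + c)² = -3 + (c + c²)²)
u(V) = 154 + V² + V*(-3 + (-5 + 2*V)²*(-4 + 2*V)²) (u(V) = (V² + (-3 + (-5 + V + V)²*(1 + (-5 + V + V))²)*V) + 154 = (V² + (-3 + (-5 + 2*V)²*(1 + (-5 + 2*V))²)*V) + 154 = (V² + (-3 + (-5 + 2*V)²*(-4 + 2*V)²)*V) + 154 = (V² + V*(-3 + (-5 + 2*V)²*(-4 + 2*V)²)) + 154 = 154 + V² + V*(-3 + (-5 + 2*V)²*(-4 + 2*V)²))
√(43025 + u(-36)) = √(43025 + (154 + (-36)² - 36*(-3 + (-5 + (-5 + 2*(-36))² + 2*(-36))²))) = √(43025 + (154 + 1296 - 36*(-3 + (-5 + (-5 - 72)² - 72)²))) = √(43025 + (154 + 1296 - 36*(-3 + (-5 + (-77)² - 72)²))) = √(43025 + (154 + 1296 - 36*(-3 + (-5 + 5929 - 72)²))) = √(43025 + (154 + 1296 - 36*(-3 + 5852²))) = √(43025 + (154 + 1296 - 36*(-3 + 34245904))) = √(43025 + (154 + 1296 - 36*34245901)) = √(43025 + (154 + 1296 - 1232852436)) = √(43025 - 1232850986) = √(-1232807961) = I*√1232807961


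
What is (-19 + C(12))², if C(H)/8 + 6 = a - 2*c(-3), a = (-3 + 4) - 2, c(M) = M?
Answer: 729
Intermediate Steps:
a = -1 (a = 1 - 2 = -1)
C(H) = -8 (C(H) = -48 + 8*(-1 - 2*(-3)) = -48 + 8*(-1 + 6) = -48 + 8*5 = -48 + 40 = -8)
(-19 + C(12))² = (-19 - 8)² = (-27)² = 729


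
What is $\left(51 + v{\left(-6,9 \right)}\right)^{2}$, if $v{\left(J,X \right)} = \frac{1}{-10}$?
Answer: $\frac{259081}{100} \approx 2590.8$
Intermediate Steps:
$v{\left(J,X \right)} = - \frac{1}{10}$
$\left(51 + v{\left(-6,9 \right)}\right)^{2} = \left(51 - \frac{1}{10}\right)^{2} = \left(\frac{509}{10}\right)^{2} = \frac{259081}{100}$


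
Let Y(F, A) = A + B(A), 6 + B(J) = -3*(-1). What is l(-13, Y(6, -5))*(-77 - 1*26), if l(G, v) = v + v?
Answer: 1648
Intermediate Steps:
B(J) = -3 (B(J) = -6 - 3*(-1) = -6 + 3 = -3)
Y(F, A) = -3 + A (Y(F, A) = A - 3 = -3 + A)
l(G, v) = 2*v
l(-13, Y(6, -5))*(-77 - 1*26) = (2*(-3 - 5))*(-77 - 1*26) = (2*(-8))*(-77 - 26) = -16*(-103) = 1648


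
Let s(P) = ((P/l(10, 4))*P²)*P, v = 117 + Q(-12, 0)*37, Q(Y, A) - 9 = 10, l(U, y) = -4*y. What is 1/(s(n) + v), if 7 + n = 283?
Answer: -1/362673116 ≈ -2.7573e-9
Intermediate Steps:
Q(Y, A) = 19 (Q(Y, A) = 9 + 10 = 19)
n = 276 (n = -7 + 283 = 276)
v = 820 (v = 117 + 19*37 = 117 + 703 = 820)
s(P) = -P⁴/16 (s(P) = ((P/((-4*4)))*P²)*P = ((P/(-16))*P²)*P = ((P*(-1/16))*P²)*P = ((-P/16)*P²)*P = (-P³/16)*P = -P⁴/16)
1/(s(n) + v) = 1/(-1/16*276⁴ + 820) = 1/(-1/16*5802782976 + 820) = 1/(-362673936 + 820) = 1/(-362673116) = -1/362673116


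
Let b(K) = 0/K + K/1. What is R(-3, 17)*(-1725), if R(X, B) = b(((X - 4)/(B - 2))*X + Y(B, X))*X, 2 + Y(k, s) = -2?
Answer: -13455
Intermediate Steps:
Y(k, s) = -4 (Y(k, s) = -2 - 2 = -4)
b(K) = K (b(K) = 0 + K*1 = 0 + K = K)
R(X, B) = X*(-4 + X*(-4 + X)/(-2 + B)) (R(X, B) = (((X - 4)/(B - 2))*X - 4)*X = (((-4 + X)/(-2 + B))*X - 4)*X = (X*(-4 + X)/(-2 + B) - 4)*X = (-4 + X*(-4 + X)/(-2 + B))*X = X*(-4 + X*(-4 + X)/(-2 + B)))
R(-3, 17)*(-1725) = -3*(8 + (-3)**2 - 4*17 - 4*(-3))/(-2 + 17)*(-1725) = -3*(8 + 9 - 68 + 12)/15*(-1725) = -3*1/15*(-39)*(-1725) = (39/5)*(-1725) = -13455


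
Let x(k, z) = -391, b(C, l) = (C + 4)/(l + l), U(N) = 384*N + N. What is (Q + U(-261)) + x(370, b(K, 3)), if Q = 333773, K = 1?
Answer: 232897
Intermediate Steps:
U(N) = 385*N
b(C, l) = (4 + C)/(2*l) (b(C, l) = (4 + C)/((2*l)) = (4 + C)*(1/(2*l)) = (4 + C)/(2*l))
(Q + U(-261)) + x(370, b(K, 3)) = (333773 + 385*(-261)) - 391 = (333773 - 100485) - 391 = 233288 - 391 = 232897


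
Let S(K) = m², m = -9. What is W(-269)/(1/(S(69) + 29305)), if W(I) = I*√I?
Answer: -7904834*I*√269 ≈ -1.2965e+8*I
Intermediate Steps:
S(K) = 81 (S(K) = (-9)² = 81)
W(I) = I^(3/2)
W(-269)/(1/(S(69) + 29305)) = (-269)^(3/2)/(1/(81 + 29305)) = (-269*I*√269)/(1/29386) = -269*I*√269*29386 = -7904834*I*√269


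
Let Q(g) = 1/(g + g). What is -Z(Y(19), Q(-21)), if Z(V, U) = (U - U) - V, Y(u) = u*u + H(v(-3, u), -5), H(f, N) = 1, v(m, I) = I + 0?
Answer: 362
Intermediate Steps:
v(m, I) = I
Q(g) = 1/(2*g)
Y(u) = 1 + u**2 (Y(u) = u*u + 1 = u**2 + 1 = 1 + u**2)
Z(V, U) = -V (Z(V, U) = 0 - V = -V)
-Z(Y(19), Q(-21)) = -(-1)*(1 + 19**2) = -(-1)*(1 + 361) = -(-1)*362 = -1*(-362) = 362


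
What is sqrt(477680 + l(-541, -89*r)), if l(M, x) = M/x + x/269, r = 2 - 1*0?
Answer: sqrt(1095175663302610)/47882 ≈ 691.15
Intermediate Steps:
r = 2 (r = 2 + 0 = 2)
l(M, x) = x/269 + M/x (l(M, x) = M/x + x*(1/269) = M/x + x/269 = x/269 + M/x)
sqrt(477680 + l(-541, -89*r)) = sqrt(477680 + ((-89*2)/269 - 541/((-89*2)))) = sqrt(477680 + ((1/269)*(-178) - 541/(-178))) = sqrt(477680 + (-178/269 - 541*(-1/178))) = sqrt(477680 + (-178/269 + 541/178)) = sqrt(477680 + 113845/47882) = sqrt(22872387605/47882) = sqrt(1095175663302610)/47882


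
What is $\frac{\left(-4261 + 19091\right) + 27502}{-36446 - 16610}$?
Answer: $- \frac{10583}{13264} \approx -0.79787$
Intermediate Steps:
$\frac{\left(-4261 + 19091\right) + 27502}{-36446 - 16610} = \frac{14830 + 27502}{-53056} = 42332 \left(- \frac{1}{53056}\right) = - \frac{10583}{13264}$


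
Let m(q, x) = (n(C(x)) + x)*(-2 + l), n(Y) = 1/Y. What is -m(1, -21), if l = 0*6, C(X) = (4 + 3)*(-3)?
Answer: -884/21 ≈ -42.095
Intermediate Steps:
C(X) = -21 (C(X) = 7*(-3) = -21)
n(Y) = 1/Y
l = 0
m(q, x) = 2/21 - 2*x (m(q, x) = (1/(-21) + x)*(-2 + 0) = (-1/21 + x)*(-2) = 2/21 - 2*x)
-m(1, -21) = -(2/21 - 2*(-21)) = -(2/21 + 42) = -1*884/21 = -884/21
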